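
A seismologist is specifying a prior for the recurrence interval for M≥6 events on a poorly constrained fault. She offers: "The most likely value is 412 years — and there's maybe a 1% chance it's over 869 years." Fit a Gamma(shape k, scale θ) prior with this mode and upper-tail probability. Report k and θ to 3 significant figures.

k ≈ 9.73, θ ≈ 47.2

Gamma(k,θ) with k>1 has mode (k−1)θ, so θ = 412/(k−1).
Need P(X < 869) = 0.99 with θ tied to k this way. Start at k = 2, θ = 412: P(X<869) ≈ 0.623.
Too low — raise k to concentrate. Iterating converges to k ≈ 9.73.
Then θ = 412/(9.73−1) ≈ 47.2.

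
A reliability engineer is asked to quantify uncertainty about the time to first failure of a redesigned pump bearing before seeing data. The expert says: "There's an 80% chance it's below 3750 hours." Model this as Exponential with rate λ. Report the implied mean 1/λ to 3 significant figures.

mean ≈ 2330 hours

P(T < 3750.0) = 1 − e^(−λ·3750.0) = 0.8, so λ = −ln(1−0.8)/3750.0 = −ln(0.2)/3750.0 = 0.000429.
Mean = 1/λ = 2330 hours.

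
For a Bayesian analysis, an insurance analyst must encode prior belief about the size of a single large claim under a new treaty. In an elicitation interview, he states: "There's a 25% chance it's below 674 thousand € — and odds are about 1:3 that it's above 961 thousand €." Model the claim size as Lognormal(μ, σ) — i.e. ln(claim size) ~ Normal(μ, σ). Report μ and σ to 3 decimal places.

If T ~ Lognormal(μ,σ) then ln T ~ Normal(μ,σ), so the p-quantile of ln T is μ + z_p·σ.
ln(674) = 6.513 and ln(961) = 6.868; z_{0.25} = -0.6745, z_{0.75} = 0.6745.
σ = (6.868 − 6.513)/(0.6745 − (-0.6745)) = 0.263.
μ = 6.513 − (-0.6745)·0.263 = 6.691.

μ ≈ 6.691, σ ≈ 0.263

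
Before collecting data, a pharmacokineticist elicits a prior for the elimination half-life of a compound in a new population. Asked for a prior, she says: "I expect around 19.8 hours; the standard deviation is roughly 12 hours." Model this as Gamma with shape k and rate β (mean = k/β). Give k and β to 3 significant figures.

For Gamma(k, rate β): mean = k/β, variance = k/β², so CV = 1/√k.
CV = SD/mean = 12/19.8 = 0.6061, hence k = 1/CV² = 2.72.
Then β = k/mean = 2.72/19.8 = 0.138.

k ≈ 2.72, β ≈ 0.138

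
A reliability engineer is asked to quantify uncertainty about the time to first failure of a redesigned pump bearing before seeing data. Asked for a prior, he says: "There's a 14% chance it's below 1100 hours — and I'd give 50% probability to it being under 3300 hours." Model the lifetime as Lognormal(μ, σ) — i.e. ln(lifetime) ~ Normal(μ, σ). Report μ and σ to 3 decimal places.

μ ≈ 8.102, σ ≈ 1.017

If T ~ Lognormal(μ,σ) then ln T ~ Normal(μ,σ), so the p-quantile of ln T is μ + z_p·σ.
ln(1100) = 7.003 and ln(3300) = 8.102; z_{0.14} = -1.08, z_{0.5} = 0.
σ = (8.102 − 7.003)/(0 − (-1.08)) = 1.017.
μ = 7.003 − (-1.08)·1.017 = 8.102.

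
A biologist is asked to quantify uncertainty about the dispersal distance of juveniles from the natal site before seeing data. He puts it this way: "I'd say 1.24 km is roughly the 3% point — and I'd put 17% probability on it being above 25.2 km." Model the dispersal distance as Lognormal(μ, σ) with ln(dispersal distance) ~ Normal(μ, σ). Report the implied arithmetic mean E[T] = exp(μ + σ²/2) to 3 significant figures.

E[T] ≈ 16.1 km

If T ~ Lognormal(μ,σ) then ln T ~ Normal(μ,σ), so the p-quantile of ln T is μ + z_p·σ.
ln(1.24) = 0.2151 and ln(25.2) = 3.227; z_{0.03} = -1.881, z_{0.83} = 0.9542.
σ = (3.227 − 0.2151)/(0.9542 − (-1.881)) = 1.062.
μ = 0.2151 − (-1.881)·1.062 = 2.213.
E[T] = exp(μ + σ²/2) = exp(2.213 + 0.5643) = 16.1 km.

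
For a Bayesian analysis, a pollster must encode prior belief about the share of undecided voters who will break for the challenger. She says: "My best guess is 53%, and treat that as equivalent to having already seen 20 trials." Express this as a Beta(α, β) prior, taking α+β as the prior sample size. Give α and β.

α = 10.6, β = 9.4

Under the effective-sample-size interpretation, Beta(α, β) has prior mean α/(α+β) and prior sample size α+β.
So α+β = 20 and α/(α+β) = 0.53, giving α = 0.53·20 = 10.6 and β = 20 − 10.6 = 9.4.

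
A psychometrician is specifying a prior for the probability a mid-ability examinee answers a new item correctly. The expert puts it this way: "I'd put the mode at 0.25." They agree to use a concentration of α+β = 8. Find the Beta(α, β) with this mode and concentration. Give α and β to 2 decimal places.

For α,β > 1 the Beta mode is (α−1)/(α+β−2). With α+β = 8, the mode is (α−1)/6.
Set (α−1)/6 = 0.25 → α = 1 + 0.25·6 = 2.50.
β = 8 − α = 5.50.

α = 2.50, β = 5.50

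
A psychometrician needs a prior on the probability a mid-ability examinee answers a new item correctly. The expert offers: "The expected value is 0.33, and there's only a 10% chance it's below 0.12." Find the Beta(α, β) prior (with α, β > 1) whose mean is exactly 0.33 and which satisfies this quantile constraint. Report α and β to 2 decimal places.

With mean 0.33 fixed, write α = 0.33s, β = 0.67s where s = α+β.
Need P(θ < 0.12) = 0.1 under Beta(0.33s, 0.67s). Normal approximation: (q−m)/√(m(1−m)/s) ≈ z_{0.1} = -1.28, so s ≈ 0.33·0.67·(-1.28)²/(0.12−0.33)² = 8.2.
At s = 8.2: P(θ<0.12) ≈ 0.074. Adjusting to match 0.1 gives s ≈ 6.73.
So α = 0.33·6.73 ≈ 2.22, β = 0.67·6.73 ≈ 4.51.

α ≈ 2.22, β ≈ 4.51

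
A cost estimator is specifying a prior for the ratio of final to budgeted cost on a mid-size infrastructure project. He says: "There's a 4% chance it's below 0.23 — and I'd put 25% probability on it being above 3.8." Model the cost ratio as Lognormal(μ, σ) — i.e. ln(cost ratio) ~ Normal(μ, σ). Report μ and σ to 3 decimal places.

If T ~ Lognormal(μ,σ) then ln T ~ Normal(μ,σ), so the p-quantile of ln T is μ + z_p·σ.
ln(0.23) = -1.47 and ln(3.8) = 1.335; z_{0.04} = -1.751, z_{0.75} = 0.6745.
σ = (1.335 − -1.47)/(0.6745 − (-1.751)) = 1.156.
μ = -1.47 − (-1.751)·1.156 = 0.555.

μ ≈ 0.555, σ ≈ 1.156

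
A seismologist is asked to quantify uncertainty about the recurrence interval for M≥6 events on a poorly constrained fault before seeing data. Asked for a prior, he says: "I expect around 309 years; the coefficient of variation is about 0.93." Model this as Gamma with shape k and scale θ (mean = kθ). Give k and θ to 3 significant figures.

k ≈ 1.16, θ ≈ 267

For Gamma(k, scale θ): mean = kθ, variance = kθ², so CV = 1/√k.
CV = 0.93, hence k = 1/CV² = 1.16.
Then θ = mean/k = 309/1.16 = 267.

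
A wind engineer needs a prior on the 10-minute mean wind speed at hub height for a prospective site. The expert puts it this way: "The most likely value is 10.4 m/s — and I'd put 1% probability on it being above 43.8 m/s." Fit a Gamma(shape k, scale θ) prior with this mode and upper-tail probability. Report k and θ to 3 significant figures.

k ≈ 2.99, θ ≈ 5.22

Gamma(k,θ) with k>1 has mode (k−1)θ, so θ = 10.4/(k−1).
Need P(X < 43.8) = 0.99 with θ tied to k this way. Start at k = 2, θ = 10.4: P(X<43.8) ≈ 0.923.
Too low — raise k to concentrate. Iterating converges to k ≈ 2.99.
Then θ = 10.4/(2.99−1) ≈ 5.22.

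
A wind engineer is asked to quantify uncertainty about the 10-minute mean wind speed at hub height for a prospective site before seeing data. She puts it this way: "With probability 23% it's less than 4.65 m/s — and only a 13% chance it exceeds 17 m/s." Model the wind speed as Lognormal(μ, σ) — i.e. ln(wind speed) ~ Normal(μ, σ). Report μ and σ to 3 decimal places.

If T ~ Lognormal(μ,σ) then ln T ~ Normal(μ,σ), so the p-quantile of ln T is μ + z_p·σ.
ln(4.65) = 1.537 and ln(17) = 2.833; z_{0.23} = -0.7388, z_{0.87} = 1.126.
σ = (2.833 − 1.537)/(1.126 − (-0.7388)) = 0.695.
μ = 1.537 − (-0.7388)·0.695 = 2.050.

μ ≈ 2.050, σ ≈ 0.695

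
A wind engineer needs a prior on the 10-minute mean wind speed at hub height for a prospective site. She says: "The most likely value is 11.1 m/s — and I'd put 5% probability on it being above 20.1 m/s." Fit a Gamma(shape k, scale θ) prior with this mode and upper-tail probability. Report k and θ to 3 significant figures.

Gamma(k,θ) with k>1 has mode (k−1)θ, so θ = 11.1/(k−1).
Need P(X < 20.1) = 0.95 with θ tied to k this way. Start at k = 2, θ = 11.1: P(X<20.1) ≈ 0.540.
Too low — raise k to concentrate. Iterating converges to k ≈ 8.9.
Then θ = 11.1/(8.9−1) ≈ 1.4.

k ≈ 8.9, θ ≈ 1.4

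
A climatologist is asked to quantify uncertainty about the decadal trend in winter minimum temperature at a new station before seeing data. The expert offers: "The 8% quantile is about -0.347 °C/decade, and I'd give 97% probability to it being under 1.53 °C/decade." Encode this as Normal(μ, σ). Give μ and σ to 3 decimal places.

The p-quantile of Normal(μ,σ) is μ + z_p·σ, with z_{0.08} = -1.405 and z_{0.97} = 1.881.
Eliminate σ: μ = (z₂·x₁ − z₁·x₂)/(z₂ − z₁) = (1.881·-0.347 − (-1.405)·1.53)/3.286 = 0.456.
Then σ = (x₂ − x₁)/(z₂ − z₁) = (1.53 − -0.347)/3.286 = 0.571.

μ = 0.456, σ = 0.571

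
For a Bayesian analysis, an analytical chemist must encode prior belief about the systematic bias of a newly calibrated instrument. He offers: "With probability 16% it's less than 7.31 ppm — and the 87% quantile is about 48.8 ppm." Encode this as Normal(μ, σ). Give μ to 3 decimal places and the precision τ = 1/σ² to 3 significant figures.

μ = 26.765, τ = 0.00261

The p-quantile of Normal(μ,σ) is μ + z_p·σ, with z_{0.16} = -0.9945 and z_{0.87} = 1.126.
Eliminate σ: μ = (z₂·x₁ − z₁·x₂)/(z₂ − z₁) = (1.126·7.31 − (-0.9945)·48.8)/2.121 = 26.765.
Then σ = (x₂ − x₁)/(z₂ − z₁) = (48.8 − 7.31)/2.121 = 19.563.
Precision τ = 1/σ² = 1/19.56² = 0.00261.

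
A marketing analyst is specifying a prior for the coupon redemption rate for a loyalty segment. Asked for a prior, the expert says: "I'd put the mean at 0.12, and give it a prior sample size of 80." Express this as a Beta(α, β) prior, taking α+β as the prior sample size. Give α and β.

α = 9.6, β = 70.4

Under the effective-sample-size interpretation, Beta(α, β) has prior mean α/(α+β) and prior sample size α+β.
So α+β = 80 and α/(α+β) = 0.12, giving α = 0.12·80 = 9.6 and β = 80 − 9.6 = 70.4.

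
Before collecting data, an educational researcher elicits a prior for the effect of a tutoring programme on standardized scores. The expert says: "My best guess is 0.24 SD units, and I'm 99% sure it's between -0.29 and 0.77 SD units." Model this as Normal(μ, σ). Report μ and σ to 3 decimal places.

A symmetric 99% interval runs μ ± z·σ with z = 2.576.
Half-width = 0.53, so σ = 0.53/2.576 = 0.206.
μ is the stated best guess, 0.240.

μ = 0.240, σ = 0.206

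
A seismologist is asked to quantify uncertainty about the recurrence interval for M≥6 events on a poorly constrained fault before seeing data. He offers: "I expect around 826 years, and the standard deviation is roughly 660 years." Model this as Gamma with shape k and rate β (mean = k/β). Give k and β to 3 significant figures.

k ≈ 1.57, β ≈ 0.0019

For Gamma(k, rate β): mean = k/β, variance = k/β², so CV = 1/√k.
CV = SD/mean = 660/826 = 0.799, hence k = 1/CV² = 1.57.
Then β = k/mean = 1.57/826 = 0.0019.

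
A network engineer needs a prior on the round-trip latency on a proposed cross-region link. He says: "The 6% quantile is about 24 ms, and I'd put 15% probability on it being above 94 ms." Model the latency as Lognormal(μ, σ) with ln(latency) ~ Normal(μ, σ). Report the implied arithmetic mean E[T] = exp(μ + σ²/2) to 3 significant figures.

If T ~ Lognormal(μ,σ) then ln T ~ Normal(μ,σ), so the p-quantile of ln T is μ + z_p·σ.
ln(24) = 3.178 and ln(94) = 4.543; z_{0.06} = -1.555, z_{0.85} = 1.036.
σ = (4.543 − 3.178)/(1.036 − (-1.555)) = 0.527.
μ = 3.178 − (-1.555)·0.527 = 3.997.
E[T] = exp(μ + σ²/2) = exp(3.997 + 0.1388) = 62.6 ms.

E[T] ≈ 62.6 ms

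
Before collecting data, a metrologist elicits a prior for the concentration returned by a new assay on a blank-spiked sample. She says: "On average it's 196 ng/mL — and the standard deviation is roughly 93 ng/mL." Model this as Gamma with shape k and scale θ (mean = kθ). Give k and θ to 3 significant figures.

For Gamma(k, scale θ): mean = kθ, variance = kθ², so CV = 1/√k.
CV = SD/mean = 93/196 = 0.4745, hence k = 1/CV² = 4.44.
Then θ = mean/k = 196/4.44 = 44.1.

k ≈ 4.44, θ ≈ 44.1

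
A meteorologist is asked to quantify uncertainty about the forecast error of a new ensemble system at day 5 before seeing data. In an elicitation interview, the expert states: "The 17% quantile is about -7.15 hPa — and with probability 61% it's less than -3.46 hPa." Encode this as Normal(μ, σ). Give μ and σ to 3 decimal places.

The p-quantile of Normal(μ,σ) is μ + z_p·σ, with z_{0.17} = -0.9542 and z_{0.61} = 0.2793.
Eliminate σ: μ = (z₂·x₁ − z₁·x₂)/(z₂ − z₁) = (0.2793·-7.15 − (-0.9542)·-3.46)/1.233 = -4.296.
Then σ = (x₂ − x₁)/(z₂ − z₁) = (-3.46 − -7.15)/1.233 = 2.992.

μ = -4.296, σ = 2.992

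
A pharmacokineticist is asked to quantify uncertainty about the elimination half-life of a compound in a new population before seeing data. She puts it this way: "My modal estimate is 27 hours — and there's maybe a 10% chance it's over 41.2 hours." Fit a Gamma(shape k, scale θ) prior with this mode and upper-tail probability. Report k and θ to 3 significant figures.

k ≈ 11.4, θ ≈ 2.59

Gamma(k,θ) with k>1 has mode (k−1)θ, so θ = 27/(k−1).
Need P(X < 41.2) = 0.9 with θ tied to k this way. Start at k = 2, θ = 27: P(X<41.2) ≈ 0.451.
Too low — raise k to concentrate. Iterating converges to k ≈ 11.4.
Then θ = 27/(11.4−1) ≈ 2.59.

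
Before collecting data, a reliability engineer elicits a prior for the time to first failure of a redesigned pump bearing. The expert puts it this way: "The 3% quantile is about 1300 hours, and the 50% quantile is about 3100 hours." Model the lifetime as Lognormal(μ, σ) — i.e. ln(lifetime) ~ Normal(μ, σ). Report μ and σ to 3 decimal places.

If T ~ Lognormal(μ,σ) then ln T ~ Normal(μ,σ), so the p-quantile of ln T is μ + z_p·σ.
ln(1300) = 7.17 and ln(3100) = 8.039; z_{0.03} = -1.881, z_{0.5} = 0.
σ = (8.039 − 7.17)/(0 − (-1.881)) = 0.462.
μ = 7.17 − (-1.881)·0.462 = 8.039.

μ ≈ 8.039, σ ≈ 0.462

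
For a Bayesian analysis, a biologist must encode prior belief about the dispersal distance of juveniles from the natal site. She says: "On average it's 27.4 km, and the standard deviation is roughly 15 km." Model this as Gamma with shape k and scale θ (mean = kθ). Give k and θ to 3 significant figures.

For Gamma(k, scale θ): mean = kθ, variance = kθ², so CV = 1/√k.
CV = SD/mean = 15/27.4 = 0.5474, hence k = 1/CV² = 3.34.
Then θ = mean/k = 27.4/3.34 = 8.21.

k ≈ 3.34, θ ≈ 8.21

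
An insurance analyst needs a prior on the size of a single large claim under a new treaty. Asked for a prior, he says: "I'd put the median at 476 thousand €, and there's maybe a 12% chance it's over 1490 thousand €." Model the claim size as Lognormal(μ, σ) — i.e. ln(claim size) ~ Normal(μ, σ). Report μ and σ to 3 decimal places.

μ ≈ 6.165, σ ≈ 0.971

If T ~ Lognormal(μ,σ) then ln T ~ Normal(μ,σ), so the p-quantile of ln T is μ + z_p·σ.
ln(476) = 6.165 and ln(1490) = 7.307; z_{0.5} = 0, z_{0.88} = 1.175.
σ = (7.307 − 6.165)/(1.175 − (0)) = 0.971.
μ = 6.165 − (0)·0.971 = 6.165.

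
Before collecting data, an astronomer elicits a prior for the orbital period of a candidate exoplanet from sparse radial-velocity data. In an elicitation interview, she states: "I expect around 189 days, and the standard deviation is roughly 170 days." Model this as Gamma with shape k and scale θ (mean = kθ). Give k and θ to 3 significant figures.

k ≈ 1.24, θ ≈ 153

For Gamma(k, scale θ): mean = kθ, variance = kθ², so CV = 1/√k.
CV = SD/mean = 170/189 = 0.8995, hence k = 1/CV² = 1.24.
Then θ = mean/k = 189/1.24 = 153.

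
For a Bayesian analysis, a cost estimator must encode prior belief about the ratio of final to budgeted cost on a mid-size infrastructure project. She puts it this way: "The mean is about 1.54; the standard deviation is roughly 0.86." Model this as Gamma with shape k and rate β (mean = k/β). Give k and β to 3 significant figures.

k ≈ 3.21, β ≈ 2.08

For Gamma(k, rate β): mean = k/β, variance = k/β², so CV = 1/√k.
CV = SD/mean = 0.86/1.54 = 0.5584, hence k = 1/CV² = 3.21.
Then β = k/mean = 3.21/1.54 = 2.08.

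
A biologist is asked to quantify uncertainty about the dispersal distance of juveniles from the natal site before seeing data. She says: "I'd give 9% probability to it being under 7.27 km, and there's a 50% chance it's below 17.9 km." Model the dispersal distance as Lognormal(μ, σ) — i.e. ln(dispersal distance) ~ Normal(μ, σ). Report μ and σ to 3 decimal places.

If T ~ Lognormal(μ,σ) then ln T ~ Normal(μ,σ), so the p-quantile of ln T is μ + z_p·σ.
ln(7.27) = 1.984 and ln(17.9) = 2.885; z_{0.09} = -1.341, z_{0.5} = 0.
σ = (2.885 − 1.984)/(0 − (-1.341)) = 0.672.
μ = 1.984 − (-1.341)·0.672 = 2.885.

μ ≈ 2.885, σ ≈ 0.672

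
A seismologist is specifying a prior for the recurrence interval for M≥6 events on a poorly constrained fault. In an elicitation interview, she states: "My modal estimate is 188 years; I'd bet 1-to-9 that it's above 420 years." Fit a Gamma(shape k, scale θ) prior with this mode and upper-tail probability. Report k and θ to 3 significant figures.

Gamma(k,θ) with k>1 has mode (k−1)θ, so θ = 188/(k−1).
Need P(X < 420) = 0.9 with θ tied to k this way. Start at k = 2, θ = 188: P(X<420) ≈ 0.654.
Too low — raise k to concentrate. Iterating converges to k ≈ 3.98.
Then θ = 188/(3.98−1) ≈ 63.2.

k ≈ 3.98, θ ≈ 63.2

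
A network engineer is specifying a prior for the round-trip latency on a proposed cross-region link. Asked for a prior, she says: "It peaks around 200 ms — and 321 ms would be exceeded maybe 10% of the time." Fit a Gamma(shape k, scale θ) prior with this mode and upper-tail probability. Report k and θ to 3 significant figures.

Gamma(k,θ) with k>1 has mode (k−1)θ, so θ = 200/(k−1).
Need P(X < 321) = 0.9 with θ tied to k this way. Start at k = 2, θ = 200: P(X<321) ≈ 0.477.
Too low — raise k to concentrate. Iterating converges to k ≈ 9.4.
Then θ = 200/(9.4−1) ≈ 23.8.

k ≈ 9.4, θ ≈ 23.8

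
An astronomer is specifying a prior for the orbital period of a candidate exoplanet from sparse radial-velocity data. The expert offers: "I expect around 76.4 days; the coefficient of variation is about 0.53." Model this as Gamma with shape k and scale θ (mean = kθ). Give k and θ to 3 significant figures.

For Gamma(k, scale θ): mean = kθ, variance = kθ², so CV = 1/√k.
CV = 0.53, hence k = 1/CV² = 3.56.
Then θ = mean/k = 76.4/3.56 = 21.5.

k ≈ 3.56, θ ≈ 21.5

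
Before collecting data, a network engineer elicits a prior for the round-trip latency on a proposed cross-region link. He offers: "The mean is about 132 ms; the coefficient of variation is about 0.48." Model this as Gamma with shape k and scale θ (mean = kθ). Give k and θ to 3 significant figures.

k ≈ 4.34, θ ≈ 30.4

For Gamma(k, scale θ): mean = kθ, variance = kθ², so CV = 1/√k.
CV = 0.48, hence k = 1/CV² = 4.34.
Then θ = mean/k = 132/4.34 = 30.4.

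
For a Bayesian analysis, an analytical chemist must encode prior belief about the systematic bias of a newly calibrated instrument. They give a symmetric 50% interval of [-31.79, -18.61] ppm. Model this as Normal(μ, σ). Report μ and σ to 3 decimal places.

A symmetric 50% interval runs μ ± z·σ with z = 0.6745.
Half-width = 6.59, so σ = 6.59/0.6745 = 9.770.
μ is the interval midpoint, -25.200.

μ = -25.200, σ = 9.770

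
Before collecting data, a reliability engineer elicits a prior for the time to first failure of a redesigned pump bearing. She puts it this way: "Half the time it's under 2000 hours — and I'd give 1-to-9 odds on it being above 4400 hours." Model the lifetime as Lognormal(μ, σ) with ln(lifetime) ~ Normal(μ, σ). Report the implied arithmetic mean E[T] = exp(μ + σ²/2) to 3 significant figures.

If T ~ Lognormal(μ,σ) then ln T ~ Normal(μ,σ), so the p-quantile of ln T is μ + z_p·σ.
ln(2000) = 7.601 and ln(4400) = 8.389; z_{0.5} = 0, z_{0.9} = 1.282.
σ = (8.389 − 7.601)/(1.282 − (0)) = 0.615.
μ = 7.601 − (0)·0.615 = 7.601.
E[T] = exp(μ + σ²/2) = exp(7.601 + 0.1893) = 2420 hours.

E[T] ≈ 2420 hours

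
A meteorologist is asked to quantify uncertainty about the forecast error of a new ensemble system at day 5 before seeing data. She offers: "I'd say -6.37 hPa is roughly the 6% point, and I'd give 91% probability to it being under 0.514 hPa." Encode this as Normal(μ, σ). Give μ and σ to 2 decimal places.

For Normal(μ,σ), the p-quantile is μ + z_p·σ. Here z_{0.06} = -1.555, z_{0.91} = 1.341.
So -6.37 = μ − 1.555σ and 0.514 = μ + 1.341σ.
Subtracting: σ = (0.514 − -6.37)/(1.341 − (-1.555)) = 2.38.
Then μ = -6.37 − (-1.555)·2.38 = -2.67.

μ = -2.67, σ = 2.38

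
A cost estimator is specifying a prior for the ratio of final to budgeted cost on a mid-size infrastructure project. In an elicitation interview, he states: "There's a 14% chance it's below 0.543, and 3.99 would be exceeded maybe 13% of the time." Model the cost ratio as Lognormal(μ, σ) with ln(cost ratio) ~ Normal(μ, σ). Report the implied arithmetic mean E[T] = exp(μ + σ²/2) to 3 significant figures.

If T ~ Lognormal(μ,σ) then ln T ~ Normal(μ,σ), so the p-quantile of ln T is μ + z_p·σ.
ln(0.543) = -0.6106 and ln(3.99) = 1.384; z_{0.14} = -1.08, z_{0.87} = 1.126.
σ = (1.384 − -0.6106)/(1.126 − (-1.08)) = 0.904.
μ = -0.6106 − (-1.08)·0.904 = 0.366.
E[T] = exp(μ + σ²/2) = exp(0.366 + 0.4084) = 2.17.

E[T] ≈ 2.17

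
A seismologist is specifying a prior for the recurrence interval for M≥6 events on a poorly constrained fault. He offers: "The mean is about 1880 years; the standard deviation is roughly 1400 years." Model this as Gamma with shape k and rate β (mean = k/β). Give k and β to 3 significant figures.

For Gamma(k, rate β): mean = k/β, variance = k/β², so CV = 1/√k.
CV = SD/mean = 1400/1880 = 0.7447, hence k = 1/CV² = 1.8.
Then β = k/mean = 1.8/1880 = 0.000959.

k ≈ 1.8, β ≈ 0.000959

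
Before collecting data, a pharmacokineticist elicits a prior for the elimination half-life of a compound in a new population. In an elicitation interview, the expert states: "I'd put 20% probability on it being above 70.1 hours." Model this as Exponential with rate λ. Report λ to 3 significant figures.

P(T > 70.1) = e^(−λ·70.1) = 0.2, so λ = −ln(0.2)/70.1 = 0.023.

λ ≈ 0.023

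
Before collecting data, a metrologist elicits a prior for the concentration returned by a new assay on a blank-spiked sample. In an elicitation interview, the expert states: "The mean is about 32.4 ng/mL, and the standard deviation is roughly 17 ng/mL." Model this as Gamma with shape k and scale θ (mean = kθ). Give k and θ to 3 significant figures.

k ≈ 3.63, θ ≈ 8.92

For Gamma(k, scale θ): mean = kθ, variance = kθ², so CV = 1/√k.
CV = SD/mean = 17/32.4 = 0.5247, hence k = 1/CV² = 3.63.
Then θ = mean/k = 32.4/3.63 = 8.92.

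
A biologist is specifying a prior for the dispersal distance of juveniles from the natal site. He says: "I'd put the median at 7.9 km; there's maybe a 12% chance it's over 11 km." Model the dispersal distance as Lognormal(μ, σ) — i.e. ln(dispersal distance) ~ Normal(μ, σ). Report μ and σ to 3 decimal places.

μ ≈ 2.067, σ ≈ 0.282

If T ~ Lognormal(μ,σ) then ln T ~ Normal(μ,σ), so the p-quantile of ln T is μ + z_p·σ.
ln(7.9) = 2.067 and ln(11) = 2.398; z_{0.5} = 0, z_{0.88} = 1.175.
σ = (2.398 − 2.067)/(1.175 − (0)) = 0.282.
μ = 2.067 − (0)·0.282 = 2.067.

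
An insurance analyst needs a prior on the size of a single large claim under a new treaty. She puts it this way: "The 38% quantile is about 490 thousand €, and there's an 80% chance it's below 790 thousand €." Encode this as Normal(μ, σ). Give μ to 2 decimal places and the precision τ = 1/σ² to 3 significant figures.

μ = 569.89, τ = 1.46e-05

The p-quantile of Normal(μ,σ) is μ + z_p·σ, with z_{0.38} = -0.3055 and z_{0.8} = 0.8416.
Eliminate σ: μ = (z₂·x₁ − z₁·x₂)/(z₂ − z₁) = (0.8416·490 − (-0.3055)·790)/1.147 = 569.89.
Then σ = (x₂ − x₁)/(z₂ − z₁) = (790 − 490)/1.147 = 261.53.
Precision τ = 1/σ² = 1/261.5² = 1.46e-05.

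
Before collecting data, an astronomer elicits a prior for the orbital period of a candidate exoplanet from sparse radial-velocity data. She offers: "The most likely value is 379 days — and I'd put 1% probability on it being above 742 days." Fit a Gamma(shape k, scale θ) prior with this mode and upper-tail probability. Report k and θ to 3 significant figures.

k ≈ 11.9, θ ≈ 34.7

Gamma(k,θ) with k>1 has mode (k−1)θ, so θ = 379/(k−1).
Need P(X < 742) = 0.99 with θ tied to k this way. Start at k = 2, θ = 379: P(X<742) ≈ 0.582.
Too low — raise k to concentrate. Iterating converges to k ≈ 11.9.
Then θ = 379/(11.9−1) ≈ 34.7.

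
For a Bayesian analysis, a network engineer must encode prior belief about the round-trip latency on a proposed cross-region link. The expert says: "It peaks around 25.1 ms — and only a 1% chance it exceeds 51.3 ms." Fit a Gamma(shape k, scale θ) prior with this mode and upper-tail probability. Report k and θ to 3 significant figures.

k ≈ 10.6, θ ≈ 2.62

Gamma(k,θ) with k>1 has mode (k−1)θ, so θ = 25.1/(k−1).
Need P(X < 51.3) = 0.99 with θ tied to k this way. Start at k = 2, θ = 25.1: P(X<51.3) ≈ 0.606.
Too low — raise k to concentrate. Iterating converges to k ≈ 10.6.
Then θ = 25.1/(10.6−1) ≈ 2.62.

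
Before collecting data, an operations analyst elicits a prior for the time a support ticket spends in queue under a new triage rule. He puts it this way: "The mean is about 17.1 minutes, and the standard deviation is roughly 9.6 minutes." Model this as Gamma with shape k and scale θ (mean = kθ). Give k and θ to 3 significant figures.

k ≈ 3.17, θ ≈ 5.39

For Gamma(k, scale θ): mean = kθ, variance = kθ², so CV = 1/√k.
CV = SD/mean = 9.6/17.1 = 0.5614, hence k = 1/CV² = 3.17.
Then θ = mean/k = 17.1/3.17 = 5.39.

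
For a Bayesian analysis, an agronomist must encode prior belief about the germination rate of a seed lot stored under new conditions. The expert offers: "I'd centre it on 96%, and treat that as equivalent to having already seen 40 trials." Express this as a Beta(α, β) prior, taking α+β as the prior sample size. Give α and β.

α = 38.4, β = 1.6

Under the effective-sample-size interpretation, Beta(α, β) has prior mean α/(α+β) and prior sample size α+β.
So α+β = 40 and α/(α+β) = 0.96, giving α = 0.96·40 = 38.4 and β = 40 − 38.4 = 1.6.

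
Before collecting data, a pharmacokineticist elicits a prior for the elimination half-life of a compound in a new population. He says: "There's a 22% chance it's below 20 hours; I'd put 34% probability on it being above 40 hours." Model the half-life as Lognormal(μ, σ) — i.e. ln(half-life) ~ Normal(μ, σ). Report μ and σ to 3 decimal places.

μ ≈ 3.448, σ ≈ 0.585

If T ~ Lognormal(μ,σ) then ln T ~ Normal(μ,σ), so the p-quantile of ln T is μ + z_p·σ.
ln(20) = 2.996 and ln(40) = 3.689; z_{0.22} = -0.7722, z_{0.66} = 0.4125.
σ = (3.689 − 2.996)/(0.4125 − (-0.7722)) = 0.585.
μ = 2.996 − (-0.7722)·0.585 = 3.448.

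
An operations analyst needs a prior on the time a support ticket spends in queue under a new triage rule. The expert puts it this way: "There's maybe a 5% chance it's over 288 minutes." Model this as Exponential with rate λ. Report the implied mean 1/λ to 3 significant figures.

P(T > 288.0) = e^(−λ·288.0) = 0.05, so λ = −ln(0.05)/288.0 = 0.0104.
Mean = 1/λ = 96.1 minutes.

mean ≈ 96.1 minutes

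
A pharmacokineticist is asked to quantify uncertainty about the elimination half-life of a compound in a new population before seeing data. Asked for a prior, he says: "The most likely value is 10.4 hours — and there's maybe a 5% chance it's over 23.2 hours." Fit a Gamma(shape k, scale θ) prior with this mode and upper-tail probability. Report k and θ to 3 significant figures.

k ≈ 5.27, θ ≈ 2.44

Gamma(k,θ) with k>1 has mode (k−1)θ, so θ = 10.4/(k−1).
Need P(X < 23.2) = 0.95 with θ tied to k this way. Start at k = 2, θ = 10.4: P(X<23.2) ≈ 0.653.
Too low — raise k to concentrate. Iterating converges to k ≈ 5.27.
Then θ = 10.4/(5.27−1) ≈ 2.44.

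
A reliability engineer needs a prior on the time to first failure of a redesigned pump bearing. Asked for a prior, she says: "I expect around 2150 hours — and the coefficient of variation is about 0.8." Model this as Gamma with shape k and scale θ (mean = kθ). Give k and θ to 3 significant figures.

For Gamma(k, scale θ): mean = kθ, variance = kθ², so CV = 1/√k.
CV = 0.8, hence k = 1/CV² = 1.56.
Then θ = mean/k = 2150/1.56 = 1380.

k ≈ 1.56, θ ≈ 1380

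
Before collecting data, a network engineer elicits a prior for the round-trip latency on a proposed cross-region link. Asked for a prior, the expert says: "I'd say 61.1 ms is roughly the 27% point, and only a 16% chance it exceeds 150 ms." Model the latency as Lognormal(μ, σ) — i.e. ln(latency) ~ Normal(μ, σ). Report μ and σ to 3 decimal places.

If T ~ Lognormal(μ,σ) then ln T ~ Normal(μ,σ), so the p-quantile of ln T is μ + z_p·σ.
ln(61.1) = 4.113 and ln(150) = 5.011; z_{0.27} = -0.6128, z_{0.84} = 0.9945.
σ = (5.011 − 4.113)/(0.9945 − (-0.6128)) = 0.559.
μ = 4.113 − (-0.6128)·0.559 = 4.455.

μ ≈ 4.455, σ ≈ 0.559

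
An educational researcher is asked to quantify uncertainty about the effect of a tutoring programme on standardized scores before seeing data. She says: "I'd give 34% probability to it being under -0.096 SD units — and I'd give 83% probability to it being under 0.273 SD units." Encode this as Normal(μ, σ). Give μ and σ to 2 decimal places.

The p-quantile of Normal(μ,σ) is μ + z_p·σ, with z_{0.34} = -0.4125 and z_{0.83} = 0.9542.
Eliminate σ: μ = (z₂·x₁ − z₁·x₂)/(z₂ − z₁) = (0.9542·-0.096 − (-0.4125)·0.273)/1.367 = 0.02.
Then σ = (x₂ − x₁)/(z₂ − z₁) = (0.273 − -0.096)/1.367 = 0.27.

μ = 0.02, σ = 0.27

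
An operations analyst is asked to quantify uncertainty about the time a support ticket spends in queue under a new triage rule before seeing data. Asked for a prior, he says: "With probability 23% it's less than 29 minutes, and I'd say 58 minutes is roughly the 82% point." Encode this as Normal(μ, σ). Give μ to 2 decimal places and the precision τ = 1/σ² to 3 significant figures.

μ = 41.95, τ = 0.00325

For Normal(μ,σ), the p-quantile is μ + z_p·σ. Here z_{0.23} = -0.7388, z_{0.82} = 0.9154.
So 29 = μ − 0.7388σ and 58 = μ + 0.9154σ.
Subtracting: σ = (58 − 29)/(0.9154 − (-0.7388)) = 17.53.
Then μ = 29 − (-0.7388)·17.53 = 41.95.
Precision τ = 1/σ² = 1/17.53² = 0.00325.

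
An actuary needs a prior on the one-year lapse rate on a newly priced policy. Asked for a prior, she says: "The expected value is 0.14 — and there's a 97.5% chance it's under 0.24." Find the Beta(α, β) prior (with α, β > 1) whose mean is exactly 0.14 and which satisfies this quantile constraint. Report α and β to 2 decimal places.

With mean 0.14 fixed, write α = 0.14s, β = 0.86s where s = α+β.
Need P(θ < 0.24) = 0.975 under Beta(0.14s, 0.86s). Normal approximation: (q−m)/√(m(1−m)/s) ≈ z_{0.975} = 1.96, so s ≈ 0.14·0.86·(1.96)²/(0.24−0.14)² = 46.3.
At s = 46.3: P(θ<0.24) ≈ 0.962. Adjusting to match 0.975 gives s ≈ 57.31.
So α = 0.14·57.31 ≈ 8.02, β = 0.86·57.31 ≈ 49.29.

α ≈ 8.02, β ≈ 49.29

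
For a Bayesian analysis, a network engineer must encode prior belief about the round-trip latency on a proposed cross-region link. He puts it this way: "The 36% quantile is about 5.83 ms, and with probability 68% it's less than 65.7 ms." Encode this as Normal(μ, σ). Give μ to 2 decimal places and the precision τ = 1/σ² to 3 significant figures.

μ = 31.81, τ = 0.00019

For Normal(μ,σ), the p-quantile is μ + z_p·σ. Here z_{0.36} = -0.3585, z_{0.68} = 0.4677.
So 5.83 = μ − 0.3585σ and 65.7 = μ + 0.4677σ.
Subtracting: σ = (65.7 − 5.83)/(0.4677 − (-0.3585)) = 72.47.
Then μ = 5.83 − (-0.3585)·72.47 = 31.81.
Precision τ = 1/σ² = 1/72.47² = 0.00019.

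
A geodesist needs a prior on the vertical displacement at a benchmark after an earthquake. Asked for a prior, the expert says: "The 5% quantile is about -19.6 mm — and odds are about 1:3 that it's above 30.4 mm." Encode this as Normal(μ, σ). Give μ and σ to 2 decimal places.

For Normal(μ,σ), the p-quantile is μ + z_p·σ. Here z_{0.05} = -1.645, z_{0.75} = 0.6745.
So -19.6 = μ − 1.645σ and 30.4 = μ + 0.6745σ.
Subtracting: σ = (30.4 − -19.6)/(0.6745 − (-1.645)) = 21.56.
Then μ = -19.6 − (-1.645)·21.56 = 15.86.

μ = 15.86, σ = 21.56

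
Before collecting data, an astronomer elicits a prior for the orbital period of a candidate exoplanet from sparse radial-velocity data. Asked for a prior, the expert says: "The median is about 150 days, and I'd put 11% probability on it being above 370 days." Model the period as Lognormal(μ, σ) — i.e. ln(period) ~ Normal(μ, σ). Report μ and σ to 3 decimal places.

μ ≈ 5.011, σ ≈ 0.736

If T ~ Lognormal(μ,σ) then ln T ~ Normal(μ,σ), so the p-quantile of ln T is μ + z_p·σ.
ln(150) = 5.011 and ln(370) = 5.914; z_{0.5} = 0, z_{0.89} = 1.227.
σ = (5.914 − 5.011)/(1.227 − (0)) = 0.736.
μ = 5.011 − (0)·0.736 = 5.011.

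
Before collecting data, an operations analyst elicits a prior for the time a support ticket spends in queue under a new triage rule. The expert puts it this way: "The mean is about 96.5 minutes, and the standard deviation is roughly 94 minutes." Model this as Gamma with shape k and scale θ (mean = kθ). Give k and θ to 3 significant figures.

k ≈ 1.05, θ ≈ 91.6

For Gamma(k, scale θ): mean = kθ, variance = kθ², so CV = 1/√k.
CV = SD/mean = 94/96.5 = 0.9741, hence k = 1/CV² = 1.05.
Then θ = mean/k = 96.5/1.05 = 91.6.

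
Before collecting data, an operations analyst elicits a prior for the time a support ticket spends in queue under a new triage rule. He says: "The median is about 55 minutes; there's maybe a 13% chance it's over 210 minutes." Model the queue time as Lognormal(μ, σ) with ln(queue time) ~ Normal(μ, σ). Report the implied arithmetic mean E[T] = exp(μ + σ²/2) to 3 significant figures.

E[T] ≈ 112 minutes

If T ~ Lognormal(μ,σ) then ln T ~ Normal(μ,σ), so the p-quantile of ln T is μ + z_p·σ.
ln(55) = 4.007 and ln(210) = 5.347; z_{0.5} = 0, z_{0.87} = 1.126.
σ = (5.347 − 4.007)/(1.126 − (0)) = 1.189.
μ = 4.007 − (0)·1.189 = 4.007.
E[T] = exp(μ + σ²/2) = exp(4.007 + 0.7074) = 112 minutes.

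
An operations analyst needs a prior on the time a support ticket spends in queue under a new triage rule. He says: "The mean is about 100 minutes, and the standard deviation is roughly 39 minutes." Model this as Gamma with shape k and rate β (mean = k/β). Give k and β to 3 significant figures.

For Gamma(k, rate β): mean = k/β, variance = k/β², so CV = 1/√k.
CV = SD/mean = 39/100 = 0.39, hence k = 1/CV² = 6.57.
Then β = k/mean = 6.57/100 = 0.0657.

k ≈ 6.57, β ≈ 0.0657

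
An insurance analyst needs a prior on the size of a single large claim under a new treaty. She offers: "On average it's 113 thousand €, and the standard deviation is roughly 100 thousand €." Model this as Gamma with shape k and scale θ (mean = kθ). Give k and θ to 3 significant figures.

For Gamma(k, scale θ): mean = kθ, variance = kθ², so CV = 1/√k.
CV = SD/mean = 100/113 = 0.885, hence k = 1/CV² = 1.28.
Then θ = mean/k = 113/1.28 = 88.5.

k ≈ 1.28, θ ≈ 88.5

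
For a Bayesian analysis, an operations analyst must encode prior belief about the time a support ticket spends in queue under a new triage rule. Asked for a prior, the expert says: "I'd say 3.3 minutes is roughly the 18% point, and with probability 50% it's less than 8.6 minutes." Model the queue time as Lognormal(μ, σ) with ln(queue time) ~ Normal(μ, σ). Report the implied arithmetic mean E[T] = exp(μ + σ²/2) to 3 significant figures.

E[T] ≈ 14.9 minutes

If T ~ Lognormal(μ,σ) then ln T ~ Normal(μ,σ), so the p-quantile of ln T is μ + z_p·σ.
ln(3.3) = 1.194 and ln(8.6) = 2.152; z_{0.18} = -0.9154, z_{0.5} = 0.
σ = (2.152 − 1.194)/(0 − (-0.9154)) = 1.046.
μ = 1.194 − (-0.9154)·1.046 = 2.152.
E[T] = exp(μ + σ²/2) = exp(2.152 + 0.5475) = 14.9 minutes.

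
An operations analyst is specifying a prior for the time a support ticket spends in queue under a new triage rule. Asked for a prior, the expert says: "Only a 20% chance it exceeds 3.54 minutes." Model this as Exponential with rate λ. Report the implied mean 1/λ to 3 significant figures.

P(T > 3.54) = e^(−λ·3.54) = 0.2, so λ = −ln(0.2)/3.54 = 0.455.
Mean = 1/λ = 2.2 minutes.

mean ≈ 2.2 minutes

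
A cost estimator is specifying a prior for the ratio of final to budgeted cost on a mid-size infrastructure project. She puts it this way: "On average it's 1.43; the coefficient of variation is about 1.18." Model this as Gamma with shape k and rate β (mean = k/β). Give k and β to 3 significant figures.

k ≈ 0.718, β ≈ 0.502

For Gamma(k, rate β): mean = k/β, variance = k/β², so CV = 1/√k.
CV = 1.18, hence k = 1/CV² = 0.718.
Then β = k/mean = 0.718/1.43 = 0.502.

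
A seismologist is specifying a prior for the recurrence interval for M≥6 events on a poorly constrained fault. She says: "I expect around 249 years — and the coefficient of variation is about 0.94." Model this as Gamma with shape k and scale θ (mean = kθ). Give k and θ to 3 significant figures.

k ≈ 1.13, θ ≈ 220

For Gamma(k, scale θ): mean = kθ, variance = kθ², so CV = 1/√k.
CV = 0.94, hence k = 1/CV² = 1.13.
Then θ = mean/k = 249/1.13 = 220.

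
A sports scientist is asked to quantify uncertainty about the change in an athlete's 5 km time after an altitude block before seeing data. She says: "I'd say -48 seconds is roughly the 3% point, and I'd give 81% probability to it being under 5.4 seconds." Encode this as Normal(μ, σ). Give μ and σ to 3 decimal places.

For Normal(μ,σ), the p-quantile is μ + z_p·σ. Here z_{0.03} = -1.881, z_{0.81} = 0.8779.
So -48 = μ − 1.881σ and 5.4 = μ + 0.8779σ.
Subtracting: σ = (5.4 − -48)/(0.8779 − (-1.881)) = 19.357.
Then μ = -48 − (-1.881)·19.357 = -11.593.

μ = -11.593, σ = 19.357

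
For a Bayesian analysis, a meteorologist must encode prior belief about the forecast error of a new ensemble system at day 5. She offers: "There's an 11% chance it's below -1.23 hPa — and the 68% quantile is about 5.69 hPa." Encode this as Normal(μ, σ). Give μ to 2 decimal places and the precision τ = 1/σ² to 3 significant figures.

μ = 3.78, τ = 0.0599

The p-quantile of Normal(μ,σ) is μ + z_p·σ, with z_{0.11} = -1.227 and z_{0.68} = 0.4677.
Eliminate σ: μ = (z₂·x₁ − z₁·x₂)/(z₂ − z₁) = (0.4677·-1.23 − (-1.227)·5.69)/1.694 = 3.78.
Then σ = (x₂ − x₁)/(z₂ − z₁) = (5.69 − -1.23)/1.694 = 4.08.
Precision τ = 1/σ² = 1/4.084² = 0.0599.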